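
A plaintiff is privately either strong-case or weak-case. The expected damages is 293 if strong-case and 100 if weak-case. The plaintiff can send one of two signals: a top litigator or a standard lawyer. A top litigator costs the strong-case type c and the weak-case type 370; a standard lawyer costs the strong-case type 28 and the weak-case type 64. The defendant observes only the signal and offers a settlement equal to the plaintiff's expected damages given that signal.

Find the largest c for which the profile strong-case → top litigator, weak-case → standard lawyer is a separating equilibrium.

Under separation: top litigator → strong-case (pays 293); standard lawyer → weak-case (pays 100).
Weak-case: 100 − 64 = 36 ≥ 293 − 370 = -77. Holds regardless of c. ✓
Strong-case: 293 − c ≥ 100 − 28, so c ≤ 293 − 72 = 221.

221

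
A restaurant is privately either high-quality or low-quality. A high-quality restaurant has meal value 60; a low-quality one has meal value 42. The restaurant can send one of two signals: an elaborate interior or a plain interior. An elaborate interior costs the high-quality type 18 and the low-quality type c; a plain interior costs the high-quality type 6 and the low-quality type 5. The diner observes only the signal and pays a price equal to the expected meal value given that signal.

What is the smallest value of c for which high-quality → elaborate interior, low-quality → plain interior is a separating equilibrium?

23

Under separation: elaborate interior → high-quality (pays 60); plain interior → low-quality (pays 42).
High-quality: 60 − 18 = 42 ≥ 42 − 6 = 36. Holds regardless of c. ✓
Low-quality: 42 − 5 ≥ 60 − c, so c ≥ 60 − 37 = 23.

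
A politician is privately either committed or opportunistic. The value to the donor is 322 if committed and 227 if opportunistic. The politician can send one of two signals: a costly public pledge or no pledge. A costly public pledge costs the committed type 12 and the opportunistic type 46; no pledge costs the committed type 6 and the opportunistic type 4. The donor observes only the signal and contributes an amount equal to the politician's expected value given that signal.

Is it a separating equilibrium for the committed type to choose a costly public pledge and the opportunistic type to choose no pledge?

No

If types separate, pledge earns payment 322 and no pledge earns 227.
Committed: pledge gives 322 − 12 = 310; no pledge gives 227 − 6 = 221. No deviation. ✓
Opportunistic: no pledge gives 227 − 4 = 223; pledge gives 322 − 46 = 276. Would deviate. ✗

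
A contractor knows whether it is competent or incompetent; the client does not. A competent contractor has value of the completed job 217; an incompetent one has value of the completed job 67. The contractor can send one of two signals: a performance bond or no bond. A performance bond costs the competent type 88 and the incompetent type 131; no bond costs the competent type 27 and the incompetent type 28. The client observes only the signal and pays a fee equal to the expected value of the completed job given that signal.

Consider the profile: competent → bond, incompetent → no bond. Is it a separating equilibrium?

Under separation the client infers type exactly: bond → competent (pays 217), no bond → incompetent (pays 67).
Competent: bond gives 217 − 88 = 129; no bond gives 67 − 27 = 40. No deviation. ✓
Incompetent: no bond gives 67 − 28 = 39; bond gives 217 − 131 = 86. Would deviate. ✗

No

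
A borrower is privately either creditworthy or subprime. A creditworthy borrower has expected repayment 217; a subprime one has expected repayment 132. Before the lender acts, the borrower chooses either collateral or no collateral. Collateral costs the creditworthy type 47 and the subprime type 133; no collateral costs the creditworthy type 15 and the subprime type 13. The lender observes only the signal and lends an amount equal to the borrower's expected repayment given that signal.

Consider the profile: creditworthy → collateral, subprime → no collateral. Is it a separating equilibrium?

If types separate, collateral earns payment 217 and no collateral earns 132.
Creditworthy: collateral gives 217 − 47 = 170; no collateral gives 132 − 15 = 117. No deviation. ✓
Subprime: no collateral gives 132 − 13 = 119; collateral gives 217 − 133 = 84. No deviation. ✓
Neither type gains from mimicking the other.

Yes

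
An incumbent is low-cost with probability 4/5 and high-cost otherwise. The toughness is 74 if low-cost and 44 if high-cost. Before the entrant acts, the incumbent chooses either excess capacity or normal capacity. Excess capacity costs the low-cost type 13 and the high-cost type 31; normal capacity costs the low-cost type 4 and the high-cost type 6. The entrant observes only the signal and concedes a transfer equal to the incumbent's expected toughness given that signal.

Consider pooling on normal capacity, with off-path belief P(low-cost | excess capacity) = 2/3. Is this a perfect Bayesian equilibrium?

Yes

At the pooled signal (normal capacity) the entrant holds the prior 4/5 and pays 4/5·74 + 1/5·44 = 68. Off-path (excess capacity) belief 2/3 gives 2/3·74 + 1/3·44 = 64.
Low-cost: normal capacity gives 68 − 4 = 64; excess capacity gives 64 − 13 = 51. Stays. ✓
High-cost: normal capacity gives 68 − 6 = 62; excess capacity gives 64 − 31 = 33. Stays. ✓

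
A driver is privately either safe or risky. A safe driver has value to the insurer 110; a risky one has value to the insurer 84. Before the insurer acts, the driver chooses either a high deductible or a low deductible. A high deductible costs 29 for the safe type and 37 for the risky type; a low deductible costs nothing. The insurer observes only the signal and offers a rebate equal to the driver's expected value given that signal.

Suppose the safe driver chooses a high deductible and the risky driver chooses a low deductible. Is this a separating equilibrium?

No

Under separation the insurer infers type exactly: high deductible → safe (pays 110), low deductible → risky (pays 84).
Safe: high deductible gives 110 − 29 = 81; low deductible gives 84 − 0 = 84. Would deviate. ✗
Risky: low deductible gives 84 − 0 = 84; high deductible gives 110 − 37 = 73. No deviation. ✓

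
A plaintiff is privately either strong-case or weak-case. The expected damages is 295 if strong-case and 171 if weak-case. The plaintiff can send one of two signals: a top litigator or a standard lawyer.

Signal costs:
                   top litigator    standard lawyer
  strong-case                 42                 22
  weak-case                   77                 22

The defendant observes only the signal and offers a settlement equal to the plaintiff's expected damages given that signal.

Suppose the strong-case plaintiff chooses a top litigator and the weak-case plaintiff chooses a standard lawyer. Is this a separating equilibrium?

If types separate, top litigator earns payment 295 and standard lawyer earns 171.
Strong-case: top litigator gives 295 − 42 = 253; standard lawyer gives 171 − 22 = 149. No deviation. ✓
Weak-case: standard lawyer gives 171 − 22 = 149; top litigator gives 295 − 77 = 218. Would deviate. ✗

No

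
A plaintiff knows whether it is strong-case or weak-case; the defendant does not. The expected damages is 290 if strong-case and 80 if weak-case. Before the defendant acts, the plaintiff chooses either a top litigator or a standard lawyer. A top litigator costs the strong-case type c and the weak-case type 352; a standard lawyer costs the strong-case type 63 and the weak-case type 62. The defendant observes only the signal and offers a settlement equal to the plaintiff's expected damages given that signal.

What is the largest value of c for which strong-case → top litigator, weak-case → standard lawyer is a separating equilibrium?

273

Under separation: top litigator → strong-case (pays 290); standard lawyer → weak-case (pays 80).
Weak-case: 80 − 62 = 18 ≥ 290 − 352 = -62. Holds regardless of c. ✓
Strong-case: 290 − c ≥ 80 − 63, so c ≤ 290 − 17 = 273.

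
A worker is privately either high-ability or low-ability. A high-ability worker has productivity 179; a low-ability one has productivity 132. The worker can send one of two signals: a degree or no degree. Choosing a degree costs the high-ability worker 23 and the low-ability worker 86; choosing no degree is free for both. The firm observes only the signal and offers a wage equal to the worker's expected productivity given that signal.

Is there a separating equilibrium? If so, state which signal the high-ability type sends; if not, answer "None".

degree

Try high-ability → degree, low-ability → no degree:
  Under separation the firm infers type exactly: degree → high-ability (pays 179), no degree → low-ability (pays 132).
  High-ability: degree gives 179 − 23 = 156; no degree gives 132 − 0 = 132. No deviation. ✓
  Low-ability: no degree gives 132 − 0 = 132; degree gives 179 − 86 = 93. No deviation. ✓
Both hold — the high-ability type sends degree.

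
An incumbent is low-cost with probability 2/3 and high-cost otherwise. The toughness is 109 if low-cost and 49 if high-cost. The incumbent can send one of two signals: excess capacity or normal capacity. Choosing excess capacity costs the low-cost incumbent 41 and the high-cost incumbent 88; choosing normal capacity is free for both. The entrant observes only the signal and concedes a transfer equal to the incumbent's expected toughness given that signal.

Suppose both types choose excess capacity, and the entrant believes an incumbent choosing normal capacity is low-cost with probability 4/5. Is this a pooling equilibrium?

No

At the pooled signal (excess capacity) the entrant holds the prior 2/3 and pays 2/3·109 + 1/3·49 = 89. Off-path (normal capacity) belief 4/5 gives 4/5·109 + 1/5·49 = 97.
Low-cost: excess capacity gives 89 − 41 = 48; normal capacity gives 97 − 0 = 97. Deviates. ✗
High-cost: excess capacity gives 89 − 88 = 1; normal capacity gives 97 − 0 = 97. Deviates. ✗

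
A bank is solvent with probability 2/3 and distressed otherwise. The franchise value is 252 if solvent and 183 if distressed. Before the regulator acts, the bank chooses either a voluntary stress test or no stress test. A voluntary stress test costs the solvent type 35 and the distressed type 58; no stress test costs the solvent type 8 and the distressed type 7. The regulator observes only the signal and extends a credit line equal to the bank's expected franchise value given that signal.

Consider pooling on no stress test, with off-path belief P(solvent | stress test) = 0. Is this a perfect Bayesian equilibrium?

Yes

On the equilibrium path (no stress test) the regulator holds the prior 2/3 and pays 2/3·252 + 1/3·183 = 229. Off-path (stress test) belief 0 gives 0·252 + 1·183 = 183.
Solvent: no stress test gives 229 − 8 = 221; stress test gives 183 − 35 = 148. Stays. ✓
Distressed: no stress test gives 229 − 7 = 222; stress test gives 183 − 58 = 125. Stays. ✓
Beliefs are Bayes-consistent on-path and both types best-respond.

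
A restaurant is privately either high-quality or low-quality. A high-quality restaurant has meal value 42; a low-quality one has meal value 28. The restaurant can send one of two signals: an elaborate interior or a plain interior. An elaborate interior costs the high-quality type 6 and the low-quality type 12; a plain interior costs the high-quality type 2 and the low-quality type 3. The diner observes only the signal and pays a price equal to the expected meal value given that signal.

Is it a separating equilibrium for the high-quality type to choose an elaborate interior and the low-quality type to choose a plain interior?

No

If types separate, elaborate interior earns payment 42 and plain interior earns 28.
High-quality: elaborate interior gives 42 − 6 = 36; plain interior gives 28 − 2 = 26. No deviation. ✓
Low-quality: plain interior gives 28 − 3 = 25; elaborate interior gives 42 − 12 = 30. Would deviate. ✗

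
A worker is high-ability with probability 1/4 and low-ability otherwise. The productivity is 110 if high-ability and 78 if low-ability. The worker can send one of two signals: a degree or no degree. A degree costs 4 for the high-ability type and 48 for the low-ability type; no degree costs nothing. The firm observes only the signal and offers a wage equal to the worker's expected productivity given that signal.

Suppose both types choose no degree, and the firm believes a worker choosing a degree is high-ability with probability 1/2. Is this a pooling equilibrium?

No

On the equilibrium path (no degree) the firm holds the prior 1/4 and pays 1/4·110 + 3/4·78 = 86. Off-path (degree) belief 1/2 gives 1/2·110 + 1/2·78 = 94.
High-ability: no degree gives 86 − 0 = 86; degree gives 94 − 4 = 90. Deviates. ✗
Low-ability: no degree gives 86 − 0 = 86; degree gives 94 − 48 = 46. Stays. ✓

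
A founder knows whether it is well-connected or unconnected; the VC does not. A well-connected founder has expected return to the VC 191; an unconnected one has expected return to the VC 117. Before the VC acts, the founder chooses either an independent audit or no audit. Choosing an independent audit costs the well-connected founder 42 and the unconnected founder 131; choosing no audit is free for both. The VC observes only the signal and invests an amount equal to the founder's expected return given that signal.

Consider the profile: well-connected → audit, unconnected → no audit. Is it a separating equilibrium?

If types separate, audit earns payment 191 and no audit earns 117.
Well-connected: audit gives 191 − 42 = 149; no audit gives 117 − 0 = 117. No deviation. ✓
Unconnected: no audit gives 117 − 0 = 117; audit gives 191 − 131 = 60. No deviation. ✓
Neither type gains from mimicking the other.

Yes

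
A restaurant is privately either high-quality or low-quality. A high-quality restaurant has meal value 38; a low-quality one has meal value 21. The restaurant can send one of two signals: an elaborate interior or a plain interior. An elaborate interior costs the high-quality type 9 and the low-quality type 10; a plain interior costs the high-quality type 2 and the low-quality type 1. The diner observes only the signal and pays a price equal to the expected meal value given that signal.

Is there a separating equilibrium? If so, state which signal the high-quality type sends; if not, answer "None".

None

Try high-quality → elaborate interior, low-quality → plain interior:
  Under separation the diner infers type exactly: elaborate interior → high-quality (pays 38), plain interior → low-quality (pays 21).
  High-quality: elaborate interior gives 38 − 9 = 29; plain interior gives 21 − 2 = 19. No deviation. ✓
  Low-quality: plain interior gives 21 − 1 = 20; elaborate interior gives 38 − 10 = 28. Would deviate. ✗
Try high-quality → plain interior, low-quality → elaborate interior:
  Under separation the diner infers type exactly: plain interior → high-quality (pays 38), elaborate interior → low-quality (pays 21).
  High-quality: plain interior gives 38 − 2 = 36; elaborate interior gives 21 − 9 = 12. No deviation. ✓
  Low-quality: elaborate interior gives 21 − 10 = 11; plain interior gives 38 − 1 = 37. Would deviate. ✗
Neither assignment is incentive-compatible.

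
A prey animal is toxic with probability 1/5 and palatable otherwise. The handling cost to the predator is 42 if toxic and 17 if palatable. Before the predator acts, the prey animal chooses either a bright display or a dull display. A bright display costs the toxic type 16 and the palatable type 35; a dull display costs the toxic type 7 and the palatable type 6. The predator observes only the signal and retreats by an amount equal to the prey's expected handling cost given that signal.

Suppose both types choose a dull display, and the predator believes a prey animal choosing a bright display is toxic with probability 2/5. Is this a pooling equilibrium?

Yes

On the equilibrium path (dull display) the predator holds the prior 1/5 and pays 1/5·42 + 4/5·17 = 22. Off-path (bright display) belief 2/5 gives 2/5·42 + 3/5·17 = 27.
Toxic: dull display gives 22 − 7 = 15; bright display gives 27 − 16 = 11. Stays. ✓
Palatable: dull display gives 22 − 6 = 16; bright display gives 27 − 35 = -8. Stays. ✓
Beliefs are Bayes-consistent on-path and both types best-respond.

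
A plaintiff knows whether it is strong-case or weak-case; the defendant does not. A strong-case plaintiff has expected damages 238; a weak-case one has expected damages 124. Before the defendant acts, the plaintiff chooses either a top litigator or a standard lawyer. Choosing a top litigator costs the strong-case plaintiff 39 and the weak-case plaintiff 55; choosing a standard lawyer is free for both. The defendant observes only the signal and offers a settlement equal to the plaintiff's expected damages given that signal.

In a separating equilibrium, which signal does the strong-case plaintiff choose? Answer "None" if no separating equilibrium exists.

None

Try strong-case → top litigator, weak-case → standard lawyer:
  If types separate, top litigator earns payment 238 and standard lawyer earns 124.
  Strong-case: top litigator gives 238 − 39 = 199; standard lawyer gives 124 − 0 = 124. No deviation. ✓
  Weak-case: standard lawyer gives 124 − 0 = 124; top litigator gives 238 − 55 = 183. Would deviate. ✗
Try strong-case → standard lawyer, weak-case → top litigator:
  If types separate, standard lawyer earns payment 238 and top litigator earns 124.
  Strong-case: standard lawyer gives 238 − 0 = 238; top litigator gives 124 − 39 = 85. No deviation. ✓
  Weak-case: top litigator gives 124 − 55 = 69; standard lawyer gives 238 − 0 = 238. Would deviate. ✗
Neither assignment is incentive-compatible.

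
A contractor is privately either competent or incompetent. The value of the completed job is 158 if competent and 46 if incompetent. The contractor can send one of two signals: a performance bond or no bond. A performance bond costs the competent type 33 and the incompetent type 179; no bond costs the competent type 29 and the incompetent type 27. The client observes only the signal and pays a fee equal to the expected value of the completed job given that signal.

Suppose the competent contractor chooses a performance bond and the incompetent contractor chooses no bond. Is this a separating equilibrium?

If types separate, bond earns payment 158 and no bond earns 46.
Competent: bond gives 158 − 33 = 125; no bond gives 46 − 29 = 17. No deviation. ✓
Incompetent: no bond gives 46 − 27 = 19; bond gives 158 − 179 = -21. No deviation. ✓
Both incentive constraints hold.

Yes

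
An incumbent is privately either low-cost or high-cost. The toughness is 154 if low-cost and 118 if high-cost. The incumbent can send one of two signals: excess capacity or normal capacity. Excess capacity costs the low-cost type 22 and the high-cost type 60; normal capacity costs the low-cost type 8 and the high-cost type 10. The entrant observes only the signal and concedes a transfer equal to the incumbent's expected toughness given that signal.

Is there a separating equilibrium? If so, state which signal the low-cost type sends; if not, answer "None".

excess capacity

Try low-cost → excess capacity, high-cost → normal capacity:
  Under separation the entrant infers type exactly: excess capacity → low-cost (pays 154), normal capacity → high-cost (pays 118).
  Low-cost: excess capacity gives 154 − 22 = 132; normal capacity gives 118 − 8 = 110. No deviation. ✓
  High-cost: normal capacity gives 118 − 10 = 108; excess capacity gives 154 − 60 = 94. No deviation. ✓
Both hold — the low-cost type sends excess capacity.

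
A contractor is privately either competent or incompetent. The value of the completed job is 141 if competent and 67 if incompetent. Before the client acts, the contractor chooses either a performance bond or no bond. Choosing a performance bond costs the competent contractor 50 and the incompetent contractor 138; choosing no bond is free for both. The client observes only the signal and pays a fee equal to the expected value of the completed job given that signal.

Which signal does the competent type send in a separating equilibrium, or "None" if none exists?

bond

Try competent → bond, incompetent → no bond:
  Under separation the client infers type exactly: bond → competent (pays 141), no bond → incompetent (pays 67).
  Competent: bond gives 141 − 50 = 91; no bond gives 67 − 0 = 67. No deviation. ✓
  Incompetent: no bond gives 67 − 0 = 67; bond gives 141 − 138 = 3. No deviation. ✓
Both hold — the competent type sends bond.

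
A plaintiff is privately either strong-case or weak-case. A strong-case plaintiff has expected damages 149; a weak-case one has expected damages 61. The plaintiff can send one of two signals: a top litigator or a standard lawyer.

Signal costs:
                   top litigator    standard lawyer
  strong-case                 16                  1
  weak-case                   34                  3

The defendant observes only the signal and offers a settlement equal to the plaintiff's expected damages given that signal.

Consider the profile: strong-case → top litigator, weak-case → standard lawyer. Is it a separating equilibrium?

Under separation the defendant infers type exactly: top litigator → strong-case (pays 149), standard lawyer → weak-case (pays 61).
Strong-case: top litigator gives 149 − 16 = 133; standard lawyer gives 61 − 1 = 60. No deviation. ✓
Weak-case: standard lawyer gives 61 − 3 = 58; top litigator gives 149 − 34 = 115. Would deviate. ✗

No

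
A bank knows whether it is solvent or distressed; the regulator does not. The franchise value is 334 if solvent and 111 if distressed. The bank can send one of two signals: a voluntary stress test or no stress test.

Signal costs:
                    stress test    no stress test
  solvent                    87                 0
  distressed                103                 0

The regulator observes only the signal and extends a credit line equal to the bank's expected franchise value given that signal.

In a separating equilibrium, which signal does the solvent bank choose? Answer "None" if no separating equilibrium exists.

None

Try solvent → stress test, distressed → no stress test:
  Under separation the regulator infers type exactly: stress test → solvent (pays 334), no stress test → distressed (pays 111).
  Solvent: stress test gives 334 − 87 = 247; no stress test gives 111 − 0 = 111. No deviation. ✓
  Distressed: no stress test gives 111 − 0 = 111; stress test gives 334 − 103 = 231. Would deviate. ✗
Try solvent → no stress test, distressed → stress test:
  Under separation the regulator infers type exactly: no stress test → solvent (pays 334), stress test → distressed (pays 111).
  Solvent: no stress test gives 334 − 0 = 334; stress test gives 111 − 87 = 24. No deviation. ✓
  Distressed: stress test gives 111 − 103 = 8; no stress test gives 334 − 0 = 334. Would deviate. ✗
Neither assignment is incentive-compatible.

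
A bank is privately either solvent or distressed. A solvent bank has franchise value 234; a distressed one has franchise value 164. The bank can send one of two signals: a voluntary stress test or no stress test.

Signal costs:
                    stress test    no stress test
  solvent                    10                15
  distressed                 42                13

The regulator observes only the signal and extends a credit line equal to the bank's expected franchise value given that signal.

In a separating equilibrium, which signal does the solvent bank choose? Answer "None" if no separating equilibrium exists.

Try solvent → stress test, distressed → no stress test:
  If types separate, stress test earns payment 234 and no stress test earns 164.
  Solvent: stress test gives 234 − 10 = 224; no stress test gives 164 − 15 = 149. No deviation. ✓
  Distressed: no stress test gives 164 − 13 = 151; stress test gives 234 − 42 = 192. Would deviate. ✗
Try solvent → no stress test, distressed → stress test:
  If types separate, no stress test earns payment 234 and stress test earns 164.
  Solvent: no stress test gives 234 − 15 = 219; stress test gives 164 − 10 = 154. No deviation. ✓
  Distressed: stress test gives 164 − 42 = 122; no stress test gives 234 − 13 = 221. Would deviate. ✗
Neither assignment is incentive-compatible.

None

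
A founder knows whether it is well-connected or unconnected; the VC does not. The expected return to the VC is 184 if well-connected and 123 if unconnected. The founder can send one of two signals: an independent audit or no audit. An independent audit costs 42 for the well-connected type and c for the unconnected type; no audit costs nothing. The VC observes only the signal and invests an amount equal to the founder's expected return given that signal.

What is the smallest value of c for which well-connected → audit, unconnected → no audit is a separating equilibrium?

61

Under separation: audit → well-connected (pays 184); no audit → unconnected (pays 123).
Well-connected: 184 − 42 = 142 ≥ 123 − 0 = 123. Holds regardless of c. ✓
Unconnected: 123 − 0 ≥ 184 − c, so c ≥ 184 − 123 = 61.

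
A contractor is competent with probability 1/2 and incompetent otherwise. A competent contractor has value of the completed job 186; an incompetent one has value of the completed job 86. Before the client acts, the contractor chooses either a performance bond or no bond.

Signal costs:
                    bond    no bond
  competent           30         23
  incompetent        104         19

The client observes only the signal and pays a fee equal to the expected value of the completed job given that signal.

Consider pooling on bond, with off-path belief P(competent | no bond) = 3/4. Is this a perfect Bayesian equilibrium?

At the pooled signal (bond) the client holds the prior 1/2 and pays 1/2·186 + 1/2·86 = 136. Off-path (no bond) belief 3/4 gives 3/4·186 + 1/4·86 = 161.
Competent: bond gives 136 − 30 = 106; no bond gives 161 − 23 = 138. Deviates. ✗
Incompetent: bond gives 136 − 104 = 32; no bond gives 161 − 19 = 142. Deviates. ✗

No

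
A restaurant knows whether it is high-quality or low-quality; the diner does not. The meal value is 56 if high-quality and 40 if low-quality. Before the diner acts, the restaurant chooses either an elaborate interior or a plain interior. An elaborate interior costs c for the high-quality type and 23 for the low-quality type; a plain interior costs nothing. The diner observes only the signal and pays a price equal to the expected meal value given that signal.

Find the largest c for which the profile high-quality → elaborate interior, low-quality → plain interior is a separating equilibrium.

Under separation: elaborate interior → high-quality (pays 56); plain interior → low-quality (pays 40).
Low-quality: 40 − 0 = 40 ≥ 56 − 23 = 33. Holds regardless of c. ✓
High-quality: 56 − c ≥ 40 − 0, so c ≤ 56 − 40 = 16.

16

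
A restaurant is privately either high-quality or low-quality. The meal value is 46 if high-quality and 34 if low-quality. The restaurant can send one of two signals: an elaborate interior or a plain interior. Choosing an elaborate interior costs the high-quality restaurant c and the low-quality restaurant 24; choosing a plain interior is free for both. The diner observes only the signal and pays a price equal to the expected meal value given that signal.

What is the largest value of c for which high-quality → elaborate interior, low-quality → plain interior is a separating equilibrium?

12

Under separation: elaborate interior → high-quality (pays 46); plain interior → low-quality (pays 34).
Low-quality: 34 − 0 = 34 ≥ 46 − 24 = 22. Holds regardless of c. ✓
High-quality: 46 − c ≥ 34 − 0, so c ≤ 46 − 34 = 12.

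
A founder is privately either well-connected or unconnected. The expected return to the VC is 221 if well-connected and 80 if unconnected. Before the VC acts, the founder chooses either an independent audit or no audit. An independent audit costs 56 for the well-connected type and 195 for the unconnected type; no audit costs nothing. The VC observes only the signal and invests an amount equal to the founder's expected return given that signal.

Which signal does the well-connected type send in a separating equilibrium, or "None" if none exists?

audit

Try well-connected → audit, unconnected → no audit:
  Under separation the VC infers type exactly: audit → well-connected (pays 221), no audit → unconnected (pays 80).
  Well-connected: audit gives 221 − 56 = 165; no audit gives 80 − 0 = 80. No deviation. ✓
  Unconnected: no audit gives 80 − 0 = 80; audit gives 221 − 195 = 26. No deviation. ✓
Both hold — the well-connected type sends audit.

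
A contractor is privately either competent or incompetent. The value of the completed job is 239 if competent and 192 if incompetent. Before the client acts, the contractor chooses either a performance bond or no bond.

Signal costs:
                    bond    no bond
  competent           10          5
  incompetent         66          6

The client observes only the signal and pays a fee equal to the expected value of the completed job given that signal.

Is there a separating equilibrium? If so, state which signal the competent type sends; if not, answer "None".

Try competent → bond, incompetent → no bond:
  Under separation the client infers type exactly: bond → competent (pays 239), no bond → incompetent (pays 192).
  Competent: bond gives 239 − 10 = 229; no bond gives 192 − 5 = 187. No deviation. ✓
  Incompetent: no bond gives 192 − 6 = 186; bond gives 239 − 66 = 173. No deviation. ✓
Both hold — the competent type sends bond.

bond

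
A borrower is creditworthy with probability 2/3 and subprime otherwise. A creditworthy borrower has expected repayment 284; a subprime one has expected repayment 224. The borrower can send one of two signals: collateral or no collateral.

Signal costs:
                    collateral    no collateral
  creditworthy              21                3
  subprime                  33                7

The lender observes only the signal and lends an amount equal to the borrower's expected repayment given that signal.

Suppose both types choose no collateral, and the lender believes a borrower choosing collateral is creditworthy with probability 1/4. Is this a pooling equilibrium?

At the pooled signal (no collateral) the lender holds the prior 2/3 and pays 2/3·284 + 1/3·224 = 264. Off-path (collateral) belief 1/4 gives 1/4·284 + 3/4·224 = 239.
Creditworthy: no collateral gives 264 − 3 = 261; collateral gives 239 − 21 = 218. Stays. ✓
Subprime: no collateral gives 264 − 7 = 257; collateral gives 239 − 33 = 206. Stays. ✓

Yes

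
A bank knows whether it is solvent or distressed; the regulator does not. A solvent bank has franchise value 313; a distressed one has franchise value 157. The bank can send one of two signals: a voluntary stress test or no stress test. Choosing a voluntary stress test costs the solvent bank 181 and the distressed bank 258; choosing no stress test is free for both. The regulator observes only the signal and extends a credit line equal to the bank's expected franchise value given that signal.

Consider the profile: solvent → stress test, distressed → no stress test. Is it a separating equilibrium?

Under separation the regulator infers type exactly: stress test → solvent (pays 313), no stress test → distressed (pays 157).
Solvent: stress test gives 313 − 181 = 132; no stress test gives 157 − 0 = 157. Would deviate. ✗
Distressed: no stress test gives 157 − 0 = 157; stress test gives 313 − 258 = 55. No deviation. ✓

No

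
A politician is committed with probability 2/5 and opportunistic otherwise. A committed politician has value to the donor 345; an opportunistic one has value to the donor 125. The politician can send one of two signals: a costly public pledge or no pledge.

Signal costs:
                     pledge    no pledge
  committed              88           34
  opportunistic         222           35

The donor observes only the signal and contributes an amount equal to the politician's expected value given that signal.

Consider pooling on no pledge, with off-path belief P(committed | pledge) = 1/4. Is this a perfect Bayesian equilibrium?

At the pooled signal (no pledge) the donor holds the prior 2/5 and pays 2/5·345 + 3/5·125 = 213. Off-path (pledge) belief 1/4 gives 1/4·345 + 3/4·125 = 180.
Committed: no pledge gives 213 − 34 = 179; pledge gives 180 − 88 = 92. Stays. ✓
Opportunistic: no pledge gives 213 − 35 = 178; pledge gives 180 − 222 = -42. Stays. ✓

Yes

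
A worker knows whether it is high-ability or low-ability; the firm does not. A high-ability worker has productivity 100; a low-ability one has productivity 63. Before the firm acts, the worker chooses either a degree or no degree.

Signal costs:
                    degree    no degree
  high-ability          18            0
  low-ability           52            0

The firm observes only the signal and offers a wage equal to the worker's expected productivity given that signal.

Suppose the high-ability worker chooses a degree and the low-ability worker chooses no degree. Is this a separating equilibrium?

Yes

If types separate, degree earns payment 100 and no degree earns 63.
High-ability: degree gives 100 − 18 = 82; no degree gives 63 − 0 = 63. No deviation. ✓
Low-ability: no degree gives 63 − 0 = 63; degree gives 100 − 52 = 48. No deviation. ✓
Neither type gains from mimicking the other.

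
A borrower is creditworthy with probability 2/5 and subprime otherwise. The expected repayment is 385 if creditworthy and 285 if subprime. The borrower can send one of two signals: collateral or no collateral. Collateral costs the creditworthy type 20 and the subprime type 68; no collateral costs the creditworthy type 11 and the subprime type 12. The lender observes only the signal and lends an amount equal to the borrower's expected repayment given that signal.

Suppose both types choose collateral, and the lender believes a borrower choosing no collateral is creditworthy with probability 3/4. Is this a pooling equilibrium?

No

On the equilibrium path (collateral) the lender holds the prior 2/5 and pays 2/5·385 + 3/5·285 = 325. Off-path (no collateral) belief 3/4 gives 3/4·385 + 1/4·285 = 360.
Creditworthy: collateral gives 325 − 20 = 305; no collateral gives 360 − 11 = 349. Deviates. ✗
Subprime: collateral gives 325 − 68 = 257; no collateral gives 360 − 12 = 348. Deviates. ✗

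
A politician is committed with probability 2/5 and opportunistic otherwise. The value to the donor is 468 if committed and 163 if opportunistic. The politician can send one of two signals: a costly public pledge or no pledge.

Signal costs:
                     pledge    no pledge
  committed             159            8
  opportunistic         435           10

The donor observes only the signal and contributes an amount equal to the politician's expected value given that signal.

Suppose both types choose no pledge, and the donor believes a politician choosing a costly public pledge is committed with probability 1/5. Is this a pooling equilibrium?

At the pooled signal (no pledge) the donor holds the prior 2/5 and pays 2/5·468 + 3/5·163 = 285. Off-path (pledge) belief 1/5 gives 1/5·468 + 4/5·163 = 224.
Committed: no pledge gives 285 − 8 = 277; pledge gives 224 − 159 = 65. Stays. ✓
Opportunistic: no pledge gives 285 − 10 = 275; pledge gives 224 − 435 = -211. Stays. ✓

Yes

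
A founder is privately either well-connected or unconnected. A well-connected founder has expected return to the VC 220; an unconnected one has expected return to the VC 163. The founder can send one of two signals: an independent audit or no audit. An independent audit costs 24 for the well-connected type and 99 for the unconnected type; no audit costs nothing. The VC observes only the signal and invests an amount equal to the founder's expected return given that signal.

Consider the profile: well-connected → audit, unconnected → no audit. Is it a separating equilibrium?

Yes

Under separation the VC infers type exactly: audit → well-connected (pays 220), no audit → unconnected (pays 163).
Well-connected: audit gives 220 − 24 = 196; no audit gives 163 − 0 = 163. No deviation. ✓
Unconnected: no audit gives 163 − 0 = 163; audit gives 220 − 99 = 121. No deviation. ✓
Both incentive constraints hold.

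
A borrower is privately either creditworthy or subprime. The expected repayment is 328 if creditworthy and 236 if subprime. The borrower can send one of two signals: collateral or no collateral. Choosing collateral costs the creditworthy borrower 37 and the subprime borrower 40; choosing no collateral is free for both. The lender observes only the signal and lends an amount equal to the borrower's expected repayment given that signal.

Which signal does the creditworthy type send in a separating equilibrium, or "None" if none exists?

Try creditworthy → collateral, subprime → no collateral:
  If types separate, collateral earns payment 328 and no collateral earns 236.
  Creditworthy: collateral gives 328 − 37 = 291; no collateral gives 236 − 0 = 236. No deviation. ✓
  Subprime: no collateral gives 236 − 0 = 236; collateral gives 328 − 40 = 288. Would deviate. ✗
Try creditworthy → no collateral, subprime → collateral:
  If types separate, no collateral earns payment 328 and collateral earns 236.
  Creditworthy: no collateral gives 328 − 0 = 328; collateral gives 236 − 37 = 199. No deviation. ✓
  Subprime: collateral gives 236 − 40 = 196; no collateral gives 328 − 0 = 328. Would deviate. ✗
Neither assignment is incentive-compatible.

None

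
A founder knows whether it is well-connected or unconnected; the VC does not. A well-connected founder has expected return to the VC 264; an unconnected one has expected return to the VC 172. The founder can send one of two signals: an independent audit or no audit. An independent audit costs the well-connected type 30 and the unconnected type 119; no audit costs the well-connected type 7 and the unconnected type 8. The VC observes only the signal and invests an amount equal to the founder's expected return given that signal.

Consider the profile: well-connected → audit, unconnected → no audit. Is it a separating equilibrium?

Under separation the VC infers type exactly: audit → well-connected (pays 264), no audit → unconnected (pays 172).
Well-connected: audit gives 264 − 30 = 234; no audit gives 172 − 7 = 165. No deviation. ✓
Unconnected: no audit gives 172 − 8 = 164; audit gives 264 − 119 = 145. No deviation. ✓
Neither type gains from mimicking the other.

Yes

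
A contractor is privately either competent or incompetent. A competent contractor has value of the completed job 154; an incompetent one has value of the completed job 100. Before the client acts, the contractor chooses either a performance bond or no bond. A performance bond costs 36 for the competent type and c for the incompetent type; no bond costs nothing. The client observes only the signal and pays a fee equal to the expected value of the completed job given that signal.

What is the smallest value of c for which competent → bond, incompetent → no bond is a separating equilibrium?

Under separation: bond → competent (pays 154); no bond → incompetent (pays 100).
Competent: 154 − 36 = 118 ≥ 100 − 0 = 100. Holds regardless of c. ✓
Incompetent: 100 − 0 ≥ 154 − c, so c ≥ 154 − 100 = 54.

54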